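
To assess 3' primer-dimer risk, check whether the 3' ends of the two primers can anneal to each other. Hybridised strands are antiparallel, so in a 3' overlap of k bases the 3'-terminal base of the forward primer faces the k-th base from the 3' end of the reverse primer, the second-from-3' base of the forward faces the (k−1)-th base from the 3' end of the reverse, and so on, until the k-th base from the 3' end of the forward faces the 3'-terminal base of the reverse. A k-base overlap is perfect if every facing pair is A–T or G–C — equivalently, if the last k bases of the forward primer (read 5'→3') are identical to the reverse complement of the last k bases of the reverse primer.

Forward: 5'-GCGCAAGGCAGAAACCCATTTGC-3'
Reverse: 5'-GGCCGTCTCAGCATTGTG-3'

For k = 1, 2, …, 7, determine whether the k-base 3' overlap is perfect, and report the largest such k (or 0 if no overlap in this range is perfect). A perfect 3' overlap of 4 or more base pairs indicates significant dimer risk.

Last 7 bases (5'→3') — forward …CATTTGC, reverse …CATTGTG.
Reverse complement of the reverse primer's last 7 bases: CACAATG; its first k bases are the reverse complement of the reverse primer's last k bases, so a perfect k-base overlap needs the forward primer's last k bases to equal them.
Comparing (forward last k vs required): k=1: C vs C ✓; k=2: GC vs CA ✗; k=3: TGC vs CAC ✗; k=4: TTGC vs CACA ✗; k=5: TTTGC vs CACAA ✗; k=6: ATTTGC vs CACAAT ✗; k=7: CATTTGC vs CACAATG ✗.
Only k = 1 is perfect, so the longest perfect 3' overlap is 1.

Longest perfect overlap: 1 complementary base pair; below the dimer-risk threshold (threshold 4).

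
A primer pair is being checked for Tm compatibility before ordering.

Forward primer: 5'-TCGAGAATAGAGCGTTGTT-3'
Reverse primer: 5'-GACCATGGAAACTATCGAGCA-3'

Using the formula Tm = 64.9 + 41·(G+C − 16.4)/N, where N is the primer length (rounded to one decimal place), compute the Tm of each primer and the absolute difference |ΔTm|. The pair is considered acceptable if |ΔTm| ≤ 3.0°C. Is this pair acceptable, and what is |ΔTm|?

Forward: G+C = 8, N = 19 → Tm = 64.9 + 41·(8 − 16.4)/19 = 46.8°C.
Reverse: G+C = 10, N = 21 → Tm = 64.9 + 41·(10 − 16.4)/21 = 52.4°C.
|ΔTm| = |46.8 − 52.4| = 5.6°C, > 3.0°C.

|ΔTm| = 5.6°C; the pair is not acceptable.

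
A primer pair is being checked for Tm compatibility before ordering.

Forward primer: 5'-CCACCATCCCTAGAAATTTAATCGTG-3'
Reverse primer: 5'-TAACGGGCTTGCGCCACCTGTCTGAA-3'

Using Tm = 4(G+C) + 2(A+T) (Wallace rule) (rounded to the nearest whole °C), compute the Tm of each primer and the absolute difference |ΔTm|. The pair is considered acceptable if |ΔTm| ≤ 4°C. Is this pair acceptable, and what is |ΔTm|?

|ΔTm| = 8°C; the pair is not acceptable.

Forward: A=8 T=7 G=3 C=8 → Tm = 2·15 + 4·11 = 74°C.
Reverse: A=5 T=6 G=7 C=8 → Tm = 2·11 + 4·15 = 82°C.
|ΔTm| = |74 − 82| = 8°C, > 4°C.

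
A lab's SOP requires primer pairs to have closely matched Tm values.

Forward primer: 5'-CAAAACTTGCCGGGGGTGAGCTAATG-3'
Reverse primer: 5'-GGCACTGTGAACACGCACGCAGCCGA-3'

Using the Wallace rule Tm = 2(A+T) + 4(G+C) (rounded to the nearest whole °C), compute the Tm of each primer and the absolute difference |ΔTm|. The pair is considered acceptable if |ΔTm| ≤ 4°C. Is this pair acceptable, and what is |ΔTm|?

Forward: A=7 T=5 G=9 C=5 → Tm = 2·12 + 4·14 = 80°C.
Reverse: A=7 T=2 G=8 C=9 → Tm = 2·9 + 4·17 = 86°C.
|ΔTm| = |80 − 86| = 6°C, > 4°C.

|ΔTm| = 6°C; the pair is not acceptable.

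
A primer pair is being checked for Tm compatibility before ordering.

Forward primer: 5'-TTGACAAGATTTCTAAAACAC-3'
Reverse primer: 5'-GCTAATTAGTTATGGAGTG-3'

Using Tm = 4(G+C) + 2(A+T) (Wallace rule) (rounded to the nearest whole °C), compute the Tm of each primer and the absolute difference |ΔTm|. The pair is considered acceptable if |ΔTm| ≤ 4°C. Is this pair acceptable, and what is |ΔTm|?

|ΔTm| = 2°C; the pair is acceptable.

Forward: A=9 T=6 G=2 C=4 → Tm = 2·15 + 4·6 = 54°C.
Reverse: A=5 T=7 G=6 C=1 → Tm = 2·12 + 4·7 = 52°C.
|ΔTm| = |54 − 52| = 2°C, ≤ 4°C.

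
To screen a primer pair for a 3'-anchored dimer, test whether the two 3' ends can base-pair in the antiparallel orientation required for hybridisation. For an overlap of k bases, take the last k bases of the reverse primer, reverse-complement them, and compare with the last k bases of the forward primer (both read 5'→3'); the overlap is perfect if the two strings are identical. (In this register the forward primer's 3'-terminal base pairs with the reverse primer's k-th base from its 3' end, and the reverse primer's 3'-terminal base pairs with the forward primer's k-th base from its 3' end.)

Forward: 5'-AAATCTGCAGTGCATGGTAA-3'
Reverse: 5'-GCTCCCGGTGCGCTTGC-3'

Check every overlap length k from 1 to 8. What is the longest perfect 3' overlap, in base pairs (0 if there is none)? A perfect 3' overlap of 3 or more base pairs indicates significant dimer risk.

Last 8 bases (5'→3') — forward …CATGGTAA, reverse …GCGCTTGC.
Reverse complement of the reverse primer's last 8 bases: GCAAGCGC; its first k bases are the reverse complement of the reverse primer's last k bases, so a perfect k-base overlap needs the forward primer's last k bases to equal them.
Comparing (forward last k vs required): k=1: A vs G ✗; k=2: AA vs GC ✗; k=3: TAA vs GCA ✗; k=4: GTAA vs GCAA ✗; k=5: GGTAA vs GCAAG ✗; k=6: TGGTAA vs GCAAGC ✗; k=7: ATGGTAA vs GCAAGCG ✗; k=8: CATGGTAA vs GCAAGCGC ✗.
No overlap length from 1 to 8 is perfect, so the longest perfect 3' overlap is 0.

Longest perfect overlap: 0 complementary base pairs; below the dimer-risk threshold (threshold 3).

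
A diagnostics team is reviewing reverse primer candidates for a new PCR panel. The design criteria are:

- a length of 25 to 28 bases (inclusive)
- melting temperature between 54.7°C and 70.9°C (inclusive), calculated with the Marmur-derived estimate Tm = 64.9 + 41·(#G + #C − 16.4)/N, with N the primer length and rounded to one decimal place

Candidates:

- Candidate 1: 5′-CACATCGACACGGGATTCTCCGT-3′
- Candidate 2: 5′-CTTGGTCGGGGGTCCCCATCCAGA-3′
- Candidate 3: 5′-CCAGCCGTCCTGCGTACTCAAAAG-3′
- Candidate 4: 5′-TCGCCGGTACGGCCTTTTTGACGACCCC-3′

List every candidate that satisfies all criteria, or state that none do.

Candidate 1 (23 nt, A=5 T=5 G=5 C=8): length 23, outside 25–28 ✗; Tm = 64.9 + 41·(13 − 16.4)/23 = 58.8°C ✓ — fails.
Candidate 2 (24 nt, A=3 T=5 G=8 C=8): length 24, outside 25–28 ✗; Tm = 64.9 + 41·(16 − 16.4)/24 = 64.2°C ✓ — fails.
Candidate 3 (24 nt, A=6 T=4 G=5 C=9): length 24, outside 25–28 ✗; Tm = 64.9 + 41·(14 − 16.4)/24 = 60.8°C ✓ — fails.
Candidate 4 (28 nt, A=3 T=7 G=7 C=11): length 28 ✓; Tm = 64.9 + 41·(18 − 16.4)/28 = 67.2°C ✓ — passes.

Candidate 4 only.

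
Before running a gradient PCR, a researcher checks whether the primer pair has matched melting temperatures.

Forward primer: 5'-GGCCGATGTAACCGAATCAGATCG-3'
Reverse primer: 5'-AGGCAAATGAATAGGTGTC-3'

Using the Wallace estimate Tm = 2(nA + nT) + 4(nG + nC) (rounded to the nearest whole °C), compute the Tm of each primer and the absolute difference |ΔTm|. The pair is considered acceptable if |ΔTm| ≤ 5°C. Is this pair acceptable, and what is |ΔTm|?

|ΔTm| = 20°C; the pair is not acceptable.

Forward: A=7 T=4 G=7 C=6 → Tm = 2·11 + 4·13 = 74°C.
Reverse: A=7 T=4 G=6 C=2 → Tm = 2·11 + 4·8 = 54°C.
|ΔTm| = |74 − 54| = 20°C, > 5°C.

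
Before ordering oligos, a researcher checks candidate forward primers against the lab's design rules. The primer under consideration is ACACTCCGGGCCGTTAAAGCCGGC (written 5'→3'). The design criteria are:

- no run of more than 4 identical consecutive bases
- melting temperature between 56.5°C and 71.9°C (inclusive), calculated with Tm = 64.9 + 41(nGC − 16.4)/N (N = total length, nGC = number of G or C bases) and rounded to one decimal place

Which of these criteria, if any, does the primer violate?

Meets all criteria.

Base counts: A=5, T=3, G=7, C=9 (length 24).
homopolymer run: longest run = 3 ✓
Tm: Tm = 64.9 + 41·(16 − 16.4)/24 = 64.2°C ✓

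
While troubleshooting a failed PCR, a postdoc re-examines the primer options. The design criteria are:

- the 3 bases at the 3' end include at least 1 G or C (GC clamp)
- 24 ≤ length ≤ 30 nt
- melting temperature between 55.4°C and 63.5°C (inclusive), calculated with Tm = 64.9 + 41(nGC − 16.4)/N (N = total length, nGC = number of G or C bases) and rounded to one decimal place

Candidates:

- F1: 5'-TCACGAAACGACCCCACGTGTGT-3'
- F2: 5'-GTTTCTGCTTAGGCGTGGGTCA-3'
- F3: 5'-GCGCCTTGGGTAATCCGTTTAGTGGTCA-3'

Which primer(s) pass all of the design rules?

F3 only.

F1 (23 nt, A=6 T=4 G=5 C=8): 3' end TGT has 1 G/C ✓; length 23, outside 24–30 ✗; Tm = 64.9 + 41·(13 − 16.4)/23 = 58.8°C ✓ — fails.
F2 (22 nt, A=2 T=8 G=8 C=4): 3' end TCA has 1 G/C ✓; length 22, outside 24–30 ✗; Tm = 64.9 + 41·(12 − 16.4)/22 = 56.7°C ✓ — fails.
F3 (28 nt, A=4 T=9 G=9 C=6): 3' end TCA has 1 G/C ✓; length 28 ✓; Tm = 64.9 + 41·(15 − 16.4)/28 = 62.9°C ✓ — passes.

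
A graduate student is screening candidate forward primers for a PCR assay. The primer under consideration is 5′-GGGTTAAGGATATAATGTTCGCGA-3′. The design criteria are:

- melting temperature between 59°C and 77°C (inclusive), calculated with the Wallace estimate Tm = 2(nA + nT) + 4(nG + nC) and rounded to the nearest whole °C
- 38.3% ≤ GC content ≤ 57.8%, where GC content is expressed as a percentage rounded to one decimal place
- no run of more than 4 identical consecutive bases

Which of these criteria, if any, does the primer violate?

Meets all criteria.

Base counts: A=7, T=7, G=8, C=2 (length 24).
Tm: Tm = 2·14 + 4·10 = 68°C ✓
GC content: GC 10/24 = 41.7% ✓
homopolymer run: longest run = 3 ✓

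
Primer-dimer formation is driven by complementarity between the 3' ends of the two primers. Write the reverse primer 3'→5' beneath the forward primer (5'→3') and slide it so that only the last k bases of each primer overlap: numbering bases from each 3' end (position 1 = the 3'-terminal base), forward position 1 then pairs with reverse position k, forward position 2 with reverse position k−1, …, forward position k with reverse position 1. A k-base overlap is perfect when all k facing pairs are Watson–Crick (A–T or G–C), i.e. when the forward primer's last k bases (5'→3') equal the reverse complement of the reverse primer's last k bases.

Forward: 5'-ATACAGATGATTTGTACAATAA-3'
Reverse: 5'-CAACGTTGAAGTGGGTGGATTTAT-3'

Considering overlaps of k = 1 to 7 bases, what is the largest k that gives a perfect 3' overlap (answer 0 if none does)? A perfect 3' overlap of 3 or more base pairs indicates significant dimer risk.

Longest perfect overlap: 4 complementary base pairs; significant dimer risk (threshold 3).

Last 7 bases (5'→3') — forward …ACAATAA, reverse …GATTTAT.
Reverse complement of the reverse primer's last 7 bases: ATAAATC; its first k bases are the reverse complement of the reverse primer's last k bases, so a perfect k-base overlap needs the forward primer's last k bases to equal them.
Comparing (forward last k vs required): k=1: A vs A ✓; k=2: AA vs AT ✗; k=3: TAA vs ATA ✗; k=4: ATAA vs ATAA ✓; k=5: AATAA vs ATAAA ✗; k=6: CAATAA vs ATAAAT ✗; k=7: ACAATAA vs ATAAATC ✗.
Perfect overlaps at k = 1, 4; the largest is 4.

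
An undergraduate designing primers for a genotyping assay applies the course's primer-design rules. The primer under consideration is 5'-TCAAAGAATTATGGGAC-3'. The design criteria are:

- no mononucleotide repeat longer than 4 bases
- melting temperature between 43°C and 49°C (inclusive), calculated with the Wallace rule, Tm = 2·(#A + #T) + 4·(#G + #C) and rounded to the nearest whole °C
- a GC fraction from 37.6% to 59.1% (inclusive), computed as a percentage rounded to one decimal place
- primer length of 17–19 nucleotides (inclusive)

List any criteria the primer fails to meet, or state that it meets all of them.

Fails: GC content.

Base counts: A=7, T=4, G=4, C=2 (length 17).
homopolymer run: longest run = 3 ✓
Tm: Tm = 2·11 + 4·6 = 46°C ✓
GC content: GC 6/17 = 35.3%, outside 37.6–59.1% ✗
length: length 17 ✓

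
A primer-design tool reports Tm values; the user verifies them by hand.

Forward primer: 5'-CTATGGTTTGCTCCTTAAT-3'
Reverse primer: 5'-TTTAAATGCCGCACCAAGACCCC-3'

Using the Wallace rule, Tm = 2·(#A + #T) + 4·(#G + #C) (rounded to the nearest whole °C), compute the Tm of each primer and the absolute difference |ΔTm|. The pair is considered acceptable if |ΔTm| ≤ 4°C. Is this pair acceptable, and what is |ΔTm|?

|ΔTm| = 18°C; the pair is not acceptable.

Forward: A=3 T=9 G=3 C=4 → Tm = 2·12 + 4·7 = 52°C.
Reverse: A=7 T=4 G=3 C=9 → Tm = 2·11 + 4·12 = 70°C.
|ΔTm| = |52 − 70| = 18°C, > 4°C.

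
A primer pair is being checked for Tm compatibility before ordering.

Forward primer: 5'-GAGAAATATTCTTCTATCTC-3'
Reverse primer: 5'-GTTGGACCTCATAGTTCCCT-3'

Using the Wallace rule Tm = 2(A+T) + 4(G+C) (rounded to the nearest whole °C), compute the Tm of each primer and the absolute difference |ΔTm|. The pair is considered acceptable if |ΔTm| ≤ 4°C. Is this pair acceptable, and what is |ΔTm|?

|ΔTm| = 8°C; the pair is not acceptable.

Forward: A=6 T=8 G=2 C=4 → Tm = 2·14 + 4·6 = 52°C.
Reverse: A=3 T=7 G=4 C=6 → Tm = 2·10 + 4·10 = 60°C.
|ΔTm| = |52 − 60| = 8°C, > 4°C.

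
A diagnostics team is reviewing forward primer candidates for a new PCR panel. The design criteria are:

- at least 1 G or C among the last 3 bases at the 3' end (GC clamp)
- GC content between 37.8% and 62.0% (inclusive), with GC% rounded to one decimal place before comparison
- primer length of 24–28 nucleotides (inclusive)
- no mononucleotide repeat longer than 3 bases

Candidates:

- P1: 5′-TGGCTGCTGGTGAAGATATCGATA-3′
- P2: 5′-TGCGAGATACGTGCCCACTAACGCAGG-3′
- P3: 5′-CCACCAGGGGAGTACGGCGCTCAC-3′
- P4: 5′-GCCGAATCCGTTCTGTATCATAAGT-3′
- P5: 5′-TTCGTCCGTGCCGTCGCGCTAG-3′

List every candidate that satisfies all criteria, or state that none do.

P1 (24 nt, A=6 T=7 G=8 C=3): 3' end ATA has 0 G/C, need ≥1 ✗; GC 11/24 = 45.8% ✓; length 24 ✓; longest run = 2 ✓ — fails.
P2 (27 nt, A=7 T=4 G=8 C=8): 3' end AGG has 2 G/C ✓; GC 16/27 = 59.3% ✓; length 27 ✓; longest run = 3 ✓ — passes.
P3 (24 nt, A=5 T=2 G=8 C=9): 3' end CAC has 2 G/C ✓; GC 17/24 = 70.8%, outside 37.8–62.0% ✗; length 24 ✓; longest run = 4, exceeds 3 ✗ — fails.
P4 (25 nt, A=6 T=8 G=5 C=6): 3' end AGT has 1 G/C ✓; GC 11/25 = 44.0% ✓; length 25 ✓; longest run = 2 ✓ — passes.
P5 (22 nt, A=1 T=6 G=7 C=8): 3' end TAG has 1 G/C ✓; GC 15/22 = 68.2%, outside 37.8–62.0% ✗; length 22, outside 24–28 ✗; longest run = 2 ✓ — fails.

P2 and P4.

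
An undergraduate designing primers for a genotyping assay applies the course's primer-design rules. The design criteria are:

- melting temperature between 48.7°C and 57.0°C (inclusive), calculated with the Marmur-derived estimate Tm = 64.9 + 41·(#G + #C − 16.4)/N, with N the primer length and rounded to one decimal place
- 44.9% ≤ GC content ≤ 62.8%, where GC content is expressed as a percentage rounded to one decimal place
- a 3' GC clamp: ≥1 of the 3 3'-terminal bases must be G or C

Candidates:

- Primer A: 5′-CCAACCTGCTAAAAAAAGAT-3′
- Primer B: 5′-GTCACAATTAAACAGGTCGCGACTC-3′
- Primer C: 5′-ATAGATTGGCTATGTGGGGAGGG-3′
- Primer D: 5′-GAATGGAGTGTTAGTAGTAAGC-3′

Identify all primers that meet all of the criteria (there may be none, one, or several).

Primer A (20 nt, A=10 T=3 G=2 C=5): Tm = 64.9 + 41·(7 − 16.4)/20 = 45.6°C, outside 48.7–57.0°C ✗; GC 7/20 = 35.0%, outside 44.9–62.8% ✗; 3' end GAT has 1 G/C ✓ — fails.
Primer B (25 nt, A=8 T=5 G=5 C=7): Tm = 64.9 + 41·(12 − 16.4)/25 = 57.7°C, outside 48.7–57.0°C ✗; GC 12/25 = 48.0% ✓; 3' end CTC has 2 G/C ✓ — fails.
Primer C (23 nt, A=5 T=6 G=11 C=1): Tm = 64.9 + 41·(12 − 16.4)/23 = 57.1°C, outside 48.7–57.0°C ✗; GC 12/23 = 52.2% ✓; 3' end GGG has 3 G/C ✓ — fails.
Primer D (22 nt, A=7 T=6 G=8 C=1): Tm = 64.9 + 41·(9 − 16.4)/22 = 51.1°C ✓; GC 9/22 = 40.9%, outside 44.9–62.8% ✗; 3' end AGC has 2 G/C ✓ — fails.

None of the candidates satisfy all criteria.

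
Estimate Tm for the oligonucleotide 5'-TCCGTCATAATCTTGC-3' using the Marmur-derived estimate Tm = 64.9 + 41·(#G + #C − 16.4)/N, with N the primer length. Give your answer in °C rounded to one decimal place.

40.8°C

Base counts: A=3, T=6, G=2, C=5; G+C = 7, N = 16.
Tm = 64.9 + 41·(7 − 16.4)/16 = 64.9 + -385.40/16 = 40.8°C.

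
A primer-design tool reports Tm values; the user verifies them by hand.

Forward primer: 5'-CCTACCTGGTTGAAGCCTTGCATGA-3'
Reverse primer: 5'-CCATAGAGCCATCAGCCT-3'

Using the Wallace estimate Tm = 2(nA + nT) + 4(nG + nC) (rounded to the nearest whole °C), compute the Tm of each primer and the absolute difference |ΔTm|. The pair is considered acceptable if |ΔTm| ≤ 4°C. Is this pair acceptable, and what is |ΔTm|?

Forward: A=5 T=7 G=6 C=7 → Tm = 2·12 + 4·13 = 76°C.
Reverse: A=5 T=3 G=3 C=7 → Tm = 2·8 + 4·10 = 56°C.
|ΔTm| = |76 − 56| = 20°C, > 4°C.

|ΔTm| = 20°C; the pair is not acceptable.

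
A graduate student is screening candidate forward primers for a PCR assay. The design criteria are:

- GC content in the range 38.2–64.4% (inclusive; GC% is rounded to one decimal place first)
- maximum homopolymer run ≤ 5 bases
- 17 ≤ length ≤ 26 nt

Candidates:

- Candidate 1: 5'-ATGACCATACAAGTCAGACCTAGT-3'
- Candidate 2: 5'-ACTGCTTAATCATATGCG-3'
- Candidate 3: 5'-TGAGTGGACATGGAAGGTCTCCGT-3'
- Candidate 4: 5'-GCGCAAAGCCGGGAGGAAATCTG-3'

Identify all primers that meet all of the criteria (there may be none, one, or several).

Candidate 1 (24 nt, A=9 T=5 G=4 C=6): GC 10/24 = 41.7% ✓; longest run = 2 ✓; length 24 ✓ — passes.
Candidate 2 (18 nt, A=5 T=6 G=3 C=4): GC 7/18 = 38.9% ✓; longest run = 2 ✓; length 18 ✓ — passes.
Candidate 3 (24 nt, A=5 T=6 G=9 C=4): GC 13/24 = 54.2% ✓; longest run = 2 ✓; length 24 ✓ — passes.
Candidate 4 (23 nt, A=7 T=2 G=9 C=5): GC 14/23 = 60.9% ✓; longest run = 3 ✓; length 23 ✓ — passes.

Candidate 1, Candidate 2, Candidate 3 and Candidate 4.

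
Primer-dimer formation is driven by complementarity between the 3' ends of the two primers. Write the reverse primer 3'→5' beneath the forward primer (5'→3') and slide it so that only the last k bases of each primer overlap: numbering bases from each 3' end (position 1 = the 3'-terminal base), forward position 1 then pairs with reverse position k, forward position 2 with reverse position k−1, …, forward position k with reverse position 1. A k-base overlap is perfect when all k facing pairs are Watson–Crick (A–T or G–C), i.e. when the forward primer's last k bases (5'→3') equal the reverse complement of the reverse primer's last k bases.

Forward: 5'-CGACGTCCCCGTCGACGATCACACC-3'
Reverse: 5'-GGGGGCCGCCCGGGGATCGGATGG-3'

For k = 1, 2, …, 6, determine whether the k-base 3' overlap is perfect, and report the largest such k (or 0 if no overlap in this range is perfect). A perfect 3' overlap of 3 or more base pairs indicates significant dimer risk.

Last 6 bases (5'→3') — forward …CACACC, reverse …GGATGG.
Reverse complement of the reverse primer's last 6 bases: CCATCC; its first k bases are the reverse complement of the reverse primer's last k bases, so a perfect k-base overlap needs the forward primer's last k bases to equal them.
Comparing (forward last k vs required): k=1: C vs C ✓; k=2: CC vs CC ✓; k=3: ACC vs CCA ✗; k=4: CACC vs CCAT ✗; k=5: ACACC vs CCATC ✗; k=6: CACACC vs CCATCC ✗.
Perfect overlaps at k = 1, 2; the largest is 2.

Longest perfect overlap: 2 complementary base pairs; below the dimer-risk threshold (threshold 3).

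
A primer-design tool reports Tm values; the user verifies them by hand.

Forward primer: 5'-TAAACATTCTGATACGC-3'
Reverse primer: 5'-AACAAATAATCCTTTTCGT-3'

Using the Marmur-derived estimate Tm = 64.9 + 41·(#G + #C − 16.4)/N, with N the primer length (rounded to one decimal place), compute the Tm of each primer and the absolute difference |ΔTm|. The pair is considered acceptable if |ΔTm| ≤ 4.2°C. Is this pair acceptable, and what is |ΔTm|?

|ΔTm| = 0.5°C; the pair is acceptable.

Forward: G+C = 6, N = 17 → Tm = 64.9 + 41·(6 − 16.4)/17 = 39.8°C.
Reverse: G+C = 5, N = 19 → Tm = 64.9 + 41·(5 − 16.4)/19 = 40.3°C.
|ΔTm| = |39.8 − 40.3| = 0.5°C, ≤ 4.2°C.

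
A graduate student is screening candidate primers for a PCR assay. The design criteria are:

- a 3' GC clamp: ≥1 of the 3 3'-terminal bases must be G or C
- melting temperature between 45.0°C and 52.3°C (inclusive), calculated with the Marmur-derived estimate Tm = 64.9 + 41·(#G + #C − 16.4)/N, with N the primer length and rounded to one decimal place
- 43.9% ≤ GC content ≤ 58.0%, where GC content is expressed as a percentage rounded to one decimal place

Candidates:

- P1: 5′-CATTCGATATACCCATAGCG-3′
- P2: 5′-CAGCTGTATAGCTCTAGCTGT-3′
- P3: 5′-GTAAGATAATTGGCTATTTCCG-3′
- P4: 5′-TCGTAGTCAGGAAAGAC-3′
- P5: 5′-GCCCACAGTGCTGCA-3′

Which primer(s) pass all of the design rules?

P1 only.

P1 (20 nt, A=6 T=5 G=3 C=6): 3' end GCG has 3 G/C ✓; Tm = 64.9 + 41·(9 − 16.4)/20 = 49.7°C ✓; GC 9/20 = 45.0% ✓ — passes.
P2 (21 nt, A=4 T=7 G=5 C=5): 3' end TGT has 1 G/C ✓; Tm = 64.9 + 41·(10 − 16.4)/21 = 52.4°C, outside 45.0–52.3°C ✗; GC 10/21 = 47.6% ✓ — fails.
P3 (22 nt, A=6 T=8 G=5 C=3): 3' end CCG has 3 G/C ✓; Tm = 64.9 + 41·(8 − 16.4)/22 = 49.2°C ✓; GC 8/22 = 36.4%, outside 43.9–58.0% ✗ — fails.
P4 (17 nt, A=6 T=3 G=5 C=3): 3' end GAC has 2 G/C ✓; Tm = 64.9 + 41·(8 − 16.4)/17 = 44.6°C, outside 45.0–52.3°C ✗; GC 8/17 = 47.1% ✓ — fails.
P5 (15 nt, A=3 T=2 G=4 C=6): 3' end GCA has 2 G/C ✓; Tm = 64.9 + 41·(10 − 16.4)/15 = 47.4°C ✓; GC 10/15 = 66.7%, outside 43.9–58.0% ✗ — fails.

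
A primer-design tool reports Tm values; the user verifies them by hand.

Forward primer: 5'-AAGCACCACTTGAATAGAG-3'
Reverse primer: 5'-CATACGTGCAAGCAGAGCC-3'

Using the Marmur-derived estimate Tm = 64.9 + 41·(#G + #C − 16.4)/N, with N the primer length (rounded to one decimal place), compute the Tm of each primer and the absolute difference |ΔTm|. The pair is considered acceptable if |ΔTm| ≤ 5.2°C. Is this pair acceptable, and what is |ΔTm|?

|ΔTm| = 6.4°C; the pair is not acceptable.

Forward: G+C = 8, N = 19 → Tm = 64.9 + 41·(8 − 16.4)/19 = 46.8°C.
Reverse: G+C = 11, N = 19 → Tm = 64.9 + 41·(11 − 16.4)/19 = 53.2°C.
|ΔTm| = |46.8 − 53.2| = 6.4°C, > 5.2°C.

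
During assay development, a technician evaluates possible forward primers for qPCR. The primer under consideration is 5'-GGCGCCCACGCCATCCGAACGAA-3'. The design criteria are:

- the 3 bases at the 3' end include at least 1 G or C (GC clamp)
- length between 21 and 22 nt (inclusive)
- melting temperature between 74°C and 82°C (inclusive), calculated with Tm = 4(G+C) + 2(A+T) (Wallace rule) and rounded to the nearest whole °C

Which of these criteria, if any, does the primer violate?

Base counts: A=6, T=1, G=6, C=10 (length 23).
GC clamp: 3' end GAA has 1 G/C ✓
length: length 23, outside 21–22 ✗
Tm: Tm = 2·7 + 4·16 = 78°C ✓

Fails: length.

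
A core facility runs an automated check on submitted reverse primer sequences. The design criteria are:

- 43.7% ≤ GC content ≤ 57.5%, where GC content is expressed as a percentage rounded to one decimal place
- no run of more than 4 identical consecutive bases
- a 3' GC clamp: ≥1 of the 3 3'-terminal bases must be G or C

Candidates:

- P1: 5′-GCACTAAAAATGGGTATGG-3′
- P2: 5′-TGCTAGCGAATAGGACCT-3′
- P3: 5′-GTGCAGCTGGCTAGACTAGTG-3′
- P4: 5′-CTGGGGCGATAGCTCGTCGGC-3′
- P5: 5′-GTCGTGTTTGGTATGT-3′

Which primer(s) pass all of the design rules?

P1 (19 nt, A=7 T=4 G=6 C=2): GC 8/19 = 42.1%, outside 43.7–57.5% ✗; longest run = 5, exceeds 4 ✗; 3' end TGG has 2 G/C ✓ — fails.
P2 (18 nt, A=5 T=4 G=5 C=4): GC 9/18 = 50.0% ✓; longest run = 2 ✓; 3' end CCT has 2 G/C ✓ — passes.
P3 (21 nt, A=4 T=5 G=8 C=4): GC 12/21 = 57.1% ✓; longest run = 2 ✓; 3' end GTG has 2 G/C ✓ — passes.
P4 (21 nt, A=2 T=4 G=9 C=6): GC 15/21 = 71.4%, outside 43.7–57.5% ✗; longest run = 4 ✓; 3' end GGC has 3 G/C ✓ — fails.
P5 (16 nt, A=1 T=8 G=6 C=1): GC 7/16 = 43.8% ✓; longest run = 3 ✓; 3' end TGT has 1 G/C ✓ — passes.

P2, P3 and P5.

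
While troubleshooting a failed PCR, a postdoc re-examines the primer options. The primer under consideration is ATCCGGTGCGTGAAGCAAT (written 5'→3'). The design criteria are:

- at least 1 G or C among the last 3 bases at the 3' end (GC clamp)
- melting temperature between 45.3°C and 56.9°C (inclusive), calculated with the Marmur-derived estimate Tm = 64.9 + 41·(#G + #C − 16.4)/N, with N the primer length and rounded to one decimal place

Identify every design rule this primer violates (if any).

Fails: GC clamp.

Base counts: A=5, T=4, G=6, C=4 (length 19).
GC clamp: 3' end AAT has 0 G/C, need ≥1 ✗
Tm: Tm = 64.9 + 41·(10 − 16.4)/19 = 51.1°C ✓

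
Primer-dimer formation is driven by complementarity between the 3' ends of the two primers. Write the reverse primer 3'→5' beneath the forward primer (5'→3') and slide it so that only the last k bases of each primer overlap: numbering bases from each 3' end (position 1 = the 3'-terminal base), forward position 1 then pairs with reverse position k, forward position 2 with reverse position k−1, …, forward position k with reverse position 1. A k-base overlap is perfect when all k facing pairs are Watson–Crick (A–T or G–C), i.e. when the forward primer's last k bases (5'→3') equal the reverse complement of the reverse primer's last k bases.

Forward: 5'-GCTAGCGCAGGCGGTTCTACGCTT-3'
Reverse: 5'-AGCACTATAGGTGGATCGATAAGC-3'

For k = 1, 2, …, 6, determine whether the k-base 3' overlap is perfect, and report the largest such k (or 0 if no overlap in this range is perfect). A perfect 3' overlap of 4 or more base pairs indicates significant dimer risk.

Last 6 bases (5'→3') — forward …ACGCTT, reverse …ATAAGC.
Reverse complement of the reverse primer's last 6 bases: GCTTAT; its first k bases are the reverse complement of the reverse primer's last k bases, so a perfect k-base overlap needs the forward primer's last k bases to equal them.
Comparing (forward last k vs required): k=1: T vs G ✗; k=2: TT vs GC ✗; k=3: CTT vs GCT ✗; k=4: GCTT vs GCTT ✓; k=5: CGCTT vs GCTTA ✗; k=6: ACGCTT vs GCTTAT ✗.
Only k = 4 is perfect, so the longest perfect 3' overlap is 4.

Longest perfect overlap: 4 complementary base pairs; significant dimer risk (threshold 4).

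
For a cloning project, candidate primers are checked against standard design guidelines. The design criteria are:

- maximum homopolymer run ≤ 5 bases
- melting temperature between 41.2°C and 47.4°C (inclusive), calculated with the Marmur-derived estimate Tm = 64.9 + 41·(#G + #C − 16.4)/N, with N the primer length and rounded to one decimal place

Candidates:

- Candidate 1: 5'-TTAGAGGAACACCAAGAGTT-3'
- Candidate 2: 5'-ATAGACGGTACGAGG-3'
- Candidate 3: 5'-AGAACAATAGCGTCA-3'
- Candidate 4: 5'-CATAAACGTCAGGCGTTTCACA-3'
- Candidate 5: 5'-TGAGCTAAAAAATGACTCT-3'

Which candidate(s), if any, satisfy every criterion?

Candidate 1 (20 nt, A=8 T=4 G=5 C=3): longest run = 2 ✓; Tm = 64.9 + 41·(8 − 16.4)/20 = 47.7°C, outside 41.2–47.4°C ✗ — fails.
Candidate 2 (15 nt, A=5 T=2 G=6 C=2): longest run = 2 ✓; Tm = 64.9 + 41·(8 − 16.4)/15 = 41.9°C ✓ — passes.
Candidate 3 (15 nt, A=7 T=2 G=3 C=3): longest run = 2 ✓; Tm = 64.9 + 41·(6 − 16.4)/15 = 36.5°C, outside 41.2–47.4°C ✗ — fails.
Candidate 4 (22 nt, A=7 T=5 G=4 C=6): longest run = 3 ✓; Tm = 64.9 + 41·(10 − 16.4)/22 = 53.0°C, outside 41.2–47.4°C ✗ — fails.
Candidate 5 (19 nt, A=8 T=5 G=3 C=3): longest run = 6, exceeds 5 ✗; Tm = 64.9 + 41·(6 − 16.4)/19 = 42.5°C ✓ — fails.

Candidate 2 only.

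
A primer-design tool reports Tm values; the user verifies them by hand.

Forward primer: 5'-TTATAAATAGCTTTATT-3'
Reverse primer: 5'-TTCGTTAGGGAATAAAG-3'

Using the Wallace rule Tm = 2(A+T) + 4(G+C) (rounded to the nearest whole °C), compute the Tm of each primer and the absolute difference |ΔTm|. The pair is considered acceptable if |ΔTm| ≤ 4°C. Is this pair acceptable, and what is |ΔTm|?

|ΔTm| = 8°C; the pair is not acceptable.

Forward: A=6 T=9 G=1 C=1 → Tm = 2·15 + 4·2 = 38°C.
Reverse: A=6 T=5 G=5 C=1 → Tm = 2·11 + 4·6 = 46°C.
|ΔTm| = |38 − 46| = 8°C, > 4°C.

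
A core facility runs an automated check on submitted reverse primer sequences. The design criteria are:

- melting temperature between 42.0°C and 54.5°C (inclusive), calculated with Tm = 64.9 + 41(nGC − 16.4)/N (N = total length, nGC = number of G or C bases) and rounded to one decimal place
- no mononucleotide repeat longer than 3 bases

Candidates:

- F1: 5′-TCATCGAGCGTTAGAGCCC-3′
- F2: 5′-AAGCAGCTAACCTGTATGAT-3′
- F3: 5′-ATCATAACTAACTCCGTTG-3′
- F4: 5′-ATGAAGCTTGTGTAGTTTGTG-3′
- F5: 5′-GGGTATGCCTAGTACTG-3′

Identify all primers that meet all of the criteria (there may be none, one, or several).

F1 (19 nt, A=4 T=4 G=5 C=6): Tm = 64.9 + 41·(11 − 16.4)/19 = 53.2°C ✓; longest run = 3 ✓ — passes.
F2 (20 nt, A=7 T=5 G=4 C=4): Tm = 64.9 + 41·(8 − 16.4)/20 = 47.7°C ✓; longest run = 2 ✓ — passes.
F3 (19 nt, A=6 T=6 G=2 C=5): Tm = 64.9 + 41·(7 − 16.4)/19 = 44.6°C ✓; longest run = 2 ✓ — passes.
F4 (21 nt, A=4 T=9 G=7 C=1): Tm = 64.9 + 41·(8 − 16.4)/21 = 48.5°C ✓; longest run = 3 ✓ — passes.
F5 (17 nt, A=3 T=5 G=6 C=3): Tm = 64.9 + 41·(9 − 16.4)/17 = 47.1°C ✓; longest run = 3 ✓ — passes.

F1, F2, F3, F4 and F5.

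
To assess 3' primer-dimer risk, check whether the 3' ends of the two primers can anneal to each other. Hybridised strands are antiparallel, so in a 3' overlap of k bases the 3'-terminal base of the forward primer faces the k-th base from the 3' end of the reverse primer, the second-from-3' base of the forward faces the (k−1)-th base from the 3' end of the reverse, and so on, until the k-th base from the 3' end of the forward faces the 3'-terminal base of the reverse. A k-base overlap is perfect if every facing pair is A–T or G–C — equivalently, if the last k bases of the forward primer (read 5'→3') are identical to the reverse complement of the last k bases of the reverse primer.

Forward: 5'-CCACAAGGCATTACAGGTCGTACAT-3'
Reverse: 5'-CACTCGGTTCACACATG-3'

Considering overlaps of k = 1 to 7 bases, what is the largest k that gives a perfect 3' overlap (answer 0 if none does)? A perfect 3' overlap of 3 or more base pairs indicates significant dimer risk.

Last 7 bases (5'→3') — forward …CGTACAT, reverse …ACACATG.
Reverse complement of the reverse primer's last 7 bases: CATGTGT; its first k bases are the reverse complement of the reverse primer's last k bases, so a perfect k-base overlap needs the forward primer's last k bases to equal them.
Comparing (forward last k vs required): k=1: T vs C ✗; k=2: AT vs CA ✗; k=3: CAT vs CAT ✓; k=4: ACAT vs CATG ✗; k=5: TACAT vs CATGT ✗; k=6: GTACAT vs CATGTG ✗; k=7: CGTACAT vs CATGTGT ✗.
Only k = 3 is perfect, so the longest perfect 3' overlap is 3.

Longest perfect overlap: 3 complementary base pairs; significant dimer risk (threshold 3).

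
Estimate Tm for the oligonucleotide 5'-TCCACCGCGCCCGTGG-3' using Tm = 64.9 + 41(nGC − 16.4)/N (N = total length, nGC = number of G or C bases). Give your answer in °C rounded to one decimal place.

Base counts: A=1, T=2, G=5, C=8; G+C = 13, N = 16.
Tm = 64.9 + 41·(13 − 16.4)/16 = 64.9 + -139.40/16 = 56.2°C.

56.2°C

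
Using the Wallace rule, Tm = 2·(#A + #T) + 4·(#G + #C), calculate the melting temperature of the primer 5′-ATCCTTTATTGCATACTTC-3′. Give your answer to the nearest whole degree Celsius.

50°C

Base counts: A=4, T=9, G=1, C=5 (length 19).
Tm = 2·(4+9) + 4·(1+5) = 2·13 + 4·6 = 26 + 24 = 50°C.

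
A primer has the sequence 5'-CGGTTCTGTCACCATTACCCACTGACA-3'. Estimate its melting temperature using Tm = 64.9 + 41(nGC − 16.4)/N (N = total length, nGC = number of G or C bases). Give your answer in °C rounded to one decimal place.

61.3°C

Base counts: A=6, T=7, G=4, C=10; G+C = 14, N = 27.
Tm = 64.9 + 41·(14 − 16.4)/27 = 64.9 + -98.40/27 = 61.3°C.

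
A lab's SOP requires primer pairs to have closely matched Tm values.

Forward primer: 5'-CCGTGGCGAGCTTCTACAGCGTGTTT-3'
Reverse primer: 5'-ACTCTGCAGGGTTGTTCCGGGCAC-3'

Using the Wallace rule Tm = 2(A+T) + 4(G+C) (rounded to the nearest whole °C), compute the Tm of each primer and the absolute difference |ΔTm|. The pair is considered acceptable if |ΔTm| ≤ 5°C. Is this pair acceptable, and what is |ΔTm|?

|ΔTm| = 4°C; the pair is acceptable.

Forward: A=3 T=8 G=8 C=7 → Tm = 2·11 + 4·15 = 82°C.
Reverse: A=3 T=6 G=8 C=7 → Tm = 2·9 + 4·15 = 78°C.
|ΔTm| = |82 − 78| = 4°C, ≤ 5°C.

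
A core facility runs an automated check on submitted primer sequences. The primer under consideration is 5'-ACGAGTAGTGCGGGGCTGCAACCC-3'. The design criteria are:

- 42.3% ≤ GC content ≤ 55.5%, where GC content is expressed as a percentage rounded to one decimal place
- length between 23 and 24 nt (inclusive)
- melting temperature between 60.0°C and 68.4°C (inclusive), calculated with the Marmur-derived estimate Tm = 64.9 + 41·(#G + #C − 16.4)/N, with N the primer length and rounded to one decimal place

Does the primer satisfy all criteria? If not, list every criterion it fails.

Fails: GC content.

Base counts: A=5, T=3, G=9, C=7 (length 24).
GC content: GC 16/24 = 66.7%, outside 42.3–55.5% ✗
length: length 24 ✓
Tm: Tm = 64.9 + 41·(16 − 16.4)/24 = 64.2°C ✓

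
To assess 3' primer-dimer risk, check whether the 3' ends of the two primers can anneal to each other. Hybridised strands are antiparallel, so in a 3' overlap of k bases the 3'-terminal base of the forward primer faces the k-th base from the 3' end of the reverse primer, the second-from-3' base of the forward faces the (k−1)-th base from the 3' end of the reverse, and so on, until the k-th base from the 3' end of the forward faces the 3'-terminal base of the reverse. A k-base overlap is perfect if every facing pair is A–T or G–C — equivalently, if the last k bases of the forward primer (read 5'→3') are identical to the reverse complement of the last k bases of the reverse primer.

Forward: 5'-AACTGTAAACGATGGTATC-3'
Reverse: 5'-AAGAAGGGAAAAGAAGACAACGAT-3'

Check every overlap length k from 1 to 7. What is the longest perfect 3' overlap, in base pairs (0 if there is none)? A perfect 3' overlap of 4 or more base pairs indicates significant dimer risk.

Last 7 bases (5'→3') — forward …TGGTATC, reverse …CAACGAT.
Reverse complement of the reverse primer's last 7 bases: ATCGTTG; its first k bases are the reverse complement of the reverse primer's last k bases, so a perfect k-base overlap needs the forward primer's last k bases to equal them.
Comparing (forward last k vs required): k=1: C vs A ✗; k=2: TC vs AT ✗; k=3: ATC vs ATC ✓; k=4: TATC vs ATCG ✗; k=5: GTATC vs ATCGT ✗; k=6: GGTATC vs ATCGTT ✗; k=7: TGGTATC vs ATCGTTG ✗.
Only k = 3 is perfect, so the longest perfect 3' overlap is 3.

Longest perfect overlap: 3 complementary base pairs; below the dimer-risk threshold (threshold 4).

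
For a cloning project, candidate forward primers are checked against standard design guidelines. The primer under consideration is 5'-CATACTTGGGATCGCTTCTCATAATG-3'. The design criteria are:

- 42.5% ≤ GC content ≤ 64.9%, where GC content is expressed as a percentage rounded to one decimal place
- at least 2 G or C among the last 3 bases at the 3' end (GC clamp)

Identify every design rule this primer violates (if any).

Base counts: A=6, T=9, G=5, C=6 (length 26).
GC content: GC 11/26 = 42.3%, outside 42.5–64.9% ✗
GC clamp: 3' end ATG has 1 G/C, need ≥2 ✗

Fails: GC content, GC clamp.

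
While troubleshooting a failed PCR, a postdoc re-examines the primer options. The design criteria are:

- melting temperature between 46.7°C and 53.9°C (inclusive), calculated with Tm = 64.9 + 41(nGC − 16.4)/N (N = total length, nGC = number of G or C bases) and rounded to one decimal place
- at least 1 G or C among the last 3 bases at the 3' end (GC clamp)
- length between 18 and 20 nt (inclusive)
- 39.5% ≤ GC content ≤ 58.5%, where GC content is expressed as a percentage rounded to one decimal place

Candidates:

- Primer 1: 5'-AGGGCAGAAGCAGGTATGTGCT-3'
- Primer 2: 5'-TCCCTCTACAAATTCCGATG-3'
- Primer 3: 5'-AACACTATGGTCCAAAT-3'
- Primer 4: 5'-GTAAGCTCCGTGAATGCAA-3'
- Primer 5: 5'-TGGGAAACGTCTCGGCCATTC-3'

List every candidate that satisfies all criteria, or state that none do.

Primer 2 and Primer 4.

Primer 1 (22 nt, A=6 T=4 G=9 C=3): Tm = 64.9 + 41·(12 − 16.4)/22 = 56.7°C, outside 46.7–53.9°C ✗; 3' end GCT has 2 G/C ✓; length 22, outside 18–20 ✗; GC 12/22 = 54.5% ✓ — fails.
Primer 2 (20 nt, A=5 T=6 G=2 C=7): Tm = 64.9 + 41·(9 − 16.4)/20 = 49.7°C ✓; 3' end ATG has 1 G/C ✓; length 20 ✓; GC 9/20 = 45.0% ✓ — passes.
Primer 3 (17 nt, A=7 T=4 G=2 C=4): Tm = 64.9 + 41·(6 − 16.4)/17 = 39.8°C, outside 46.7–53.9°C ✗; 3' end AAT has 0 G/C, need ≥1 ✗; length 17, outside 18–20 ✗; GC 6/17 = 35.3%, outside 39.5–58.5% ✗ — fails.
Primer 4 (19 nt, A=6 T=4 G=5 C=4): Tm = 64.9 + 41·(9 − 16.4)/19 = 48.9°C ✓; 3' end CAA has 1 G/C ✓; length 19 ✓; GC 9/19 = 47.4% ✓ — passes.
Primer 5 (21 nt, A=4 T=5 G=6 C=6): Tm = 64.9 + 41·(12 − 16.4)/21 = 56.3°C, outside 46.7–53.9°C ✗; 3' end TTC has 1 G/C ✓; length 21, outside 18–20 ✗; GC 12/21 = 57.1% ✓ — fails.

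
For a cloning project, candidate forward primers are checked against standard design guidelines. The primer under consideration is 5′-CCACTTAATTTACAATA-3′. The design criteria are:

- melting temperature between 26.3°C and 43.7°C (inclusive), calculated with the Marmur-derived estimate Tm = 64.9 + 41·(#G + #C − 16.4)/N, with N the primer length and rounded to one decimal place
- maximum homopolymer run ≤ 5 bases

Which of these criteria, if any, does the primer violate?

Base counts: A=7, T=6, G=0, C=4 (length 17).
Tm: Tm = 64.9 + 41·(4 − 16.4)/17 = 35.0°C ✓
homopolymer run: longest run = 3 ✓

Meets all criteria.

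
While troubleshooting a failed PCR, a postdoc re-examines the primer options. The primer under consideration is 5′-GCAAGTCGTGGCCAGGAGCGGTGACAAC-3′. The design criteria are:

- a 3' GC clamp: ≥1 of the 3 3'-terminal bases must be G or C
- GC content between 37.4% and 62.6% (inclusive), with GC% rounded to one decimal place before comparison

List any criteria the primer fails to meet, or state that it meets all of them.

Base counts: A=7, T=3, G=11, C=7 (length 28).
GC clamp: 3' end AAC has 1 G/C ✓
GC content: GC 18/28 = 64.3%, outside 37.4–62.6% ✗

Fails: GC content.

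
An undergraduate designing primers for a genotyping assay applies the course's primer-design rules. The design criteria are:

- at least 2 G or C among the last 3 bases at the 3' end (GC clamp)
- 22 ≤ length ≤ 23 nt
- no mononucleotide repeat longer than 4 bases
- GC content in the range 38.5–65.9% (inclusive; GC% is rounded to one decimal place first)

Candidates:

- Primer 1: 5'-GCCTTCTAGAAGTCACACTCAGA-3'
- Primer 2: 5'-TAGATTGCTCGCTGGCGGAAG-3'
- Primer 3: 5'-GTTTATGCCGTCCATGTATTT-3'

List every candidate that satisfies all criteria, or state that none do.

None of the candidates satisfy all criteria.

Primer 1 (23 nt, A=7 T=5 G=4 C=7): 3' end AGA has 1 G/C, need ≥2 ✗; length 23 ✓; longest run = 2 ✓; GC 11/23 = 47.8% ✓ — fails.
Primer 2 (21 nt, A=4 T=5 G=8 C=4): 3' end AAG has 1 G/C, need ≥2 ✗; length 21, outside 22–23 ✗; longest run = 2 ✓; GC 12/21 = 57.1% ✓ — fails.
Primer 3 (21 nt, A=3 T=10 G=4 C=4): 3' end TTT has 0 G/C, need ≥2 ✗; length 21, outside 22–23 ✗; longest run = 3 ✓; GC 8/21 = 38.1%, outside 38.5–65.9% ✗ — fails.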